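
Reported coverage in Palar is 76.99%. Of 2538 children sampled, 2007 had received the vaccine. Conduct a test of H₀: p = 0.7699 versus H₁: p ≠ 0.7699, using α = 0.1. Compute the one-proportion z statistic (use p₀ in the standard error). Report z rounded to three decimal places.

z = 2.499

p̂ = 2007/2538 ≈ 0.790780.
SE = √(p₀(1−p₀)/n) = √(0.17715/2538) = 0.008355.
z = (0.790780 − 0.7699)/0.008355 = 0.020880/0.008355 = 2.499.
Two-sided p-value ≈ 2·Φ(−2.499) = 0.0124; since p < α = 0.1, reject H₀.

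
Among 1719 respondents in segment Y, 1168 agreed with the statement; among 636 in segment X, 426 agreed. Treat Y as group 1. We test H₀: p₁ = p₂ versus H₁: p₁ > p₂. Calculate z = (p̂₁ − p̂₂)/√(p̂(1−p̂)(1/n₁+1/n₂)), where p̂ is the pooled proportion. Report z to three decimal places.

p̂₁ = 1168/1719 = 0.679465, p̂₂ = 426/636 = 0.669811.
Pooled p̂ = (1168+426)/(1719+636) = 1594/2355 = 0.676858.
SE = √(p̂(1−p̂)(1/n₁+1/n₂)) = √(0.676858·0.323142·0.00215406) = √(0.000471139) = 0.021706.
z = (0.679465 − 0.669811)/0.021706 = 0.009654/0.021706 = 0.445.
p-value = P(Z > 0.445) ≈ 0.3283.

z = 0.445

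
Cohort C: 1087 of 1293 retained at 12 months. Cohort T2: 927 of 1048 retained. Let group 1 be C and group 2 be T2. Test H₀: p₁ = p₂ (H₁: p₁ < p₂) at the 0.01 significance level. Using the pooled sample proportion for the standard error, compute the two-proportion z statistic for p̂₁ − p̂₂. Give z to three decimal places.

p̂₁ = 1087/1293 = 0.84068, p̂₂ = 927/1048 = 0.88454.
Pooled p̂ = (1087+927)/(1293+1048) = 2014/2341 = 0.86032.
SE = √(p̂(1−p̂)(1/n₁+1/n₂)) = √(0.86032·0.13968·0.00172759) = √(0.000207609) = 0.01441.
z = (0.84068 − 0.88454)/0.01441 = -0.04386/0.01441 = -3.044.
p-value = P(Z < -3.044) ≈ 0.0012; since p < α = 0.01, reject H₀.

z = -3.044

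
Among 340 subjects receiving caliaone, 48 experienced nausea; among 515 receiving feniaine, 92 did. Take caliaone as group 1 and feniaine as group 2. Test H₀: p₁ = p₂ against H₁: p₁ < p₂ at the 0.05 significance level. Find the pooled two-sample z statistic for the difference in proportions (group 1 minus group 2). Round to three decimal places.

z = -1.449

p̂₁ = 48/340 ≈ 0.14118, p̂₂ = 92/515 ≈ 0.17864.
Pooled p̂ = (48+92)/(340+515) = 140/855 = 0.16374.
SE = √(p̂(1−p̂)(1/n₁+1/n₂)) = √(0.16374·0.83626·0.00488292) = √(0.000668624) = 0.02586.
z = (0.14118 − 0.17864)/0.02586 = -0.03746/0.02586 = -1.449.
p-value = P(Z < -1.449) ≈ 0.0737. With α = 0.05, fail to reject H₀.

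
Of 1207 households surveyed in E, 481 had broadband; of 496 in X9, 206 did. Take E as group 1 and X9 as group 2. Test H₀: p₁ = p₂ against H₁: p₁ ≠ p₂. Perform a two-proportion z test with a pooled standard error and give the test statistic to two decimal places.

p̂₁ = 481/1207 = 0.3985, p̂₂ = 206/496 = 0.4153.
Pooled p̂ = (481+206)/(1207+496) = 687/1703 = 0.4034.
SE = √(p̂(1−p̂)(1/n₁+1/n₂)) = √(0.4034·0.5966·0.00284463) = √(0.000684616) = 0.0262.
z = (0.3985 − 0.4153)/0.0262 = -0.0168/0.0262 = -0.64.

z = -0.64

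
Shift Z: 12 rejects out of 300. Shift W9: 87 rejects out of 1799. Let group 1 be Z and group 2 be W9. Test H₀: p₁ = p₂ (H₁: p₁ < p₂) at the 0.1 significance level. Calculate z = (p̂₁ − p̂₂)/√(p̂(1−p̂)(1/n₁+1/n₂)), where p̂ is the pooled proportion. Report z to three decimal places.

z = -0.632

p̂₁ = 12/300 = 0.04000, p̂₂ = 87/1799 = 0.04836.
Pooled p̂ = (12+87)/(300+1799) = 99/2099 = 0.04717.
SE = √(0.0449407 × 0.0038892) = 0.01322.
z = (0.04000 − 0.04836)/0.01322 = -0.00836/0.01322 = -0.632.
p-value = P(Z < -0.632) ≈ 0.2636. With α = 0.1, fail to reject H₀.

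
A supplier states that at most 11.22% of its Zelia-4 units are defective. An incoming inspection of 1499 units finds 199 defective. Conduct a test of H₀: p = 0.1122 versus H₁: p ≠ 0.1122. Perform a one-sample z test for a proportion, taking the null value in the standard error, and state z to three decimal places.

p̂ = 199/1499 ≈ 0.1327552.
SE = √(p₀(1−p₀)/n) = √(0.099611/1499) = 0.0081518.
z = (0.1327552 − 0.1122)/0.0081518 = 0.0205552/0.0081518 = 2.522.

z = 2.522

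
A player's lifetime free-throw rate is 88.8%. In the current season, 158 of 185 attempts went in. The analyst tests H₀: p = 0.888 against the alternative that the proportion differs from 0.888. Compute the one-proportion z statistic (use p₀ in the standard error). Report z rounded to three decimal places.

z = -1.464

p̂ = 158/185 ≈ 0.85405.
Under H₀, SE = √(0.888·0.112/185) = √(0.0005376) = 0.02319.
z = (0.85405 − 0.888)/0.02319 = -0.03395/0.02319 = -1.464.
Two-sided p-value ≈ 2·Φ(−1.464) = 0.1432.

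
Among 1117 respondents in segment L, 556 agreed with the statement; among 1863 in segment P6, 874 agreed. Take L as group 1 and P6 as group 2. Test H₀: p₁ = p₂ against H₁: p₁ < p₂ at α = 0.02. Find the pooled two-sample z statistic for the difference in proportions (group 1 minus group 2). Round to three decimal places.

p̂₁ = 556/1117 ≈ 0.497762, p̂₂ = 874/1863 ≈ 0.469136.
Pooled p̂ = (556+874)/(1117+1863) = 1430/2980 = 0.479866.
SE = √(0.249595 × 0.00143202) = 0.018906.
z = (0.497762 − 0.469136)/0.018906 = 0.028626/0.018906 = 1.514.
p-value = P(Z < 1.514) ≈ 0.9350, so at α = 0.02 we fail to reject H₀.

z = 1.514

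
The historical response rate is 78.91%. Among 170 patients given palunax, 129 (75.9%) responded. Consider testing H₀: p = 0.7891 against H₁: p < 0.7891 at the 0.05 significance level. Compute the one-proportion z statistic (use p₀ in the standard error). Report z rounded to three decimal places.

p̂ = 129/170 ≈ 0.75882.
Standard error under H₀: √(0.7891×0.2109/170) = 0.03129.
z = (0.75882 − 0.7891)/0.03129 = -0.03028/0.03129 = -0.968.
p-value = P(Z < -0.968) ≈ 0.1666; since p > α = 0.05, fail to reject H₀.

z = -0.968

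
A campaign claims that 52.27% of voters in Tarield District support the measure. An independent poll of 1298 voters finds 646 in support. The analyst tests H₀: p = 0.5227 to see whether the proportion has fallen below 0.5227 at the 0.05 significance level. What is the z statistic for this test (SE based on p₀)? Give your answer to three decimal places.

z = -1.804

p̂ = 646/1298 ≈ 0.49769.
SE = √(p₀(1−p₀)/n) = √(0.24948/1298) = 0.01386.
z = (0.49769 − 0.5227)/0.01386 = -0.02501/0.01386 = -1.804.
p-value = P(Z < -1.804) ≈ 0.0356; since p < α = 0.05, reject H₀.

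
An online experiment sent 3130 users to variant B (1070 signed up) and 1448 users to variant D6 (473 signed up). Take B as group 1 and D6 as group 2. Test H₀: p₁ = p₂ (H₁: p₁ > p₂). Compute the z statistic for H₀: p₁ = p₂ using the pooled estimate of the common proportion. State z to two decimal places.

z = 1.01

p̂₁ = 1070/3130 ≈ 0.3419, p̂₂ = 473/1448 ≈ 0.3267.
Pooled p̂ = (1070+473)/(3130+1448) = 1543/4578 = 0.3370.
SE = √(0.223446 × 0.0010101) = 0.0150.
z = (0.3419 − 0.3267)/0.0150 = 0.0152/0.0150 = 1.01.
p-value = P(Z > 1.011) ≈ 0.1559.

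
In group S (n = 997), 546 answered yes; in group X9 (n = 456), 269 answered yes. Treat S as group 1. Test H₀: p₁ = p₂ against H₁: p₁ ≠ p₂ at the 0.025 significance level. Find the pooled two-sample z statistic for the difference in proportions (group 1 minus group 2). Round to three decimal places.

p̂₁ = 546/997 = 0.547643, p̂₂ = 269/456 = 0.589912.
Pooled p̂ = (546+269)/(997+456) = 815/1453 = 0.560908.
SE = √(p̂(1−p̂)(1/n₁+1/n₂)) = √(0.560908·0.439092·0.00319599) = √(0.000787141) = 0.028056.
z = (0.547643 − 0.589912)/0.028056 = -0.042269/0.028056 = -1.507.
Two-sided p-value ≈ 2·Φ(−1.507) = 0.1319. With α = 0.025, fail to reject H₀.

z = -1.507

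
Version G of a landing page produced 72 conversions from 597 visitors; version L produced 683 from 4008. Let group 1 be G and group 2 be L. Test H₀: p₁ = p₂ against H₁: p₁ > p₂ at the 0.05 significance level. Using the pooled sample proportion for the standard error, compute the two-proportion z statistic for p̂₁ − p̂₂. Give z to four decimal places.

z = -3.0665

p̂₁ = 72/597 = 0.120603, p̂₂ = 683/4008 = 0.170409.
Pooled p̂ = (72+683)/(597+4008) = 755/4605 = 0.163952.
SE = √(0.137072 × 0.00192454) = 0.016242.
z = (0.120603 − 0.170409)/0.016242 = -0.049806/0.016242 = -3.0665.
p-value = P(Z > -3.067) ≈ 0.9989. With α = 0.05, fail to reject H₀.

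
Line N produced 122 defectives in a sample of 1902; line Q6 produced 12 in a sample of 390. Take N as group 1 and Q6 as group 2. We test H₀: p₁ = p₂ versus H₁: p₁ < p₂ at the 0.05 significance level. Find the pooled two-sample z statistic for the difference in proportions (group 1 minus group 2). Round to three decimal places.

z = 2.559

p̂₁ = 122/1902 = 0.06414, p̂₂ = 12/390 = 0.03077.
Pooled p̂ = (122+12)/(1902+390) = 134/2292 = 0.05846.
SE = √(0.0550462 × 0.00308986) = 0.01304.
z = (0.06414 − 0.03077)/0.01304 = 0.03337/0.01304 = 2.559.
p-value = P(Z < 2.559) ≈ 0.9948; since p > α = 0.05, fail to reject H₀.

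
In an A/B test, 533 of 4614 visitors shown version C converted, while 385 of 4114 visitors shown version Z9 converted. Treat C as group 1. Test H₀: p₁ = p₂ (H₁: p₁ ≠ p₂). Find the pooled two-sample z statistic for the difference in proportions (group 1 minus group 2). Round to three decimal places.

z = 3.334

p̂₁ = 533/4614 ≈ 0.11552, p̂₂ = 385/4114 ≈ 0.09358.
Pooled p̂ = (533+385)/(4614+4114) = 918/8728 = 0.10518.
SE = √(0.0941162 × 0.000459804) = 0.00658.
z = (0.11552 − 0.09358)/0.00658 = 0.02194/0.00658 = 3.334.
p-value = 2·P(Z > 3.334) ≈ 0.0009.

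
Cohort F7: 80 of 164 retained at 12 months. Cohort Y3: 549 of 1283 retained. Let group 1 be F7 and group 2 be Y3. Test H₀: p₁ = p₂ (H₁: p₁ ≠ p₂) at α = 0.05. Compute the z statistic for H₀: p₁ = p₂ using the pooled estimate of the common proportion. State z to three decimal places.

z = 1.457

p̂₁ = 80/164 ≈ 0.48780, p̂₂ = 549/1283 ≈ 0.42790.
Pooled p̂ = (80+549)/(164+1283) = 629/1447 = 0.43469.
SE = √(0.245735 × 0.00687698) = 0.04111.
z = (0.48780 − 0.42790)/0.04111 = 0.05990/0.04111 = 1.457.
p-value = 2·P(Z > 1.457) ≈ 0.1451, so at α = 0.05 we fail to reject H₀.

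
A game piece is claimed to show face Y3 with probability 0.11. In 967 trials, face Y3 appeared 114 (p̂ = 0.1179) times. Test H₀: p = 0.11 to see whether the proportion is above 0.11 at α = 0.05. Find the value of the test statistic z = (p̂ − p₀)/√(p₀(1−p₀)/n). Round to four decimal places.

p̂ = 114/967 ≈ 0.1178904.
SE = √(p₀(1−p₀)/n) = √(0.0979/967) = 0.0100619.
z = (0.1178904 − 0.11)/0.0100619 = 0.0078904/0.0100619 = 0.7842.
p-value = P(Z > 0.784) ≈ 0.2165. With α = 0.05, fail to reject H₀.

z = 0.7842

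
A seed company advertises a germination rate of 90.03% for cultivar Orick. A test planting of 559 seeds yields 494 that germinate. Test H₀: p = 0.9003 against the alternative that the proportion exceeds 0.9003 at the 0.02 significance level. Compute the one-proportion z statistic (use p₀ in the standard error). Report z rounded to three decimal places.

p̂ = 494/559 = 0.883721.
Standard error under H₀: √(0.9003×0.0997/559) = 0.012672.
z = (0.883721 − 0.9003)/0.012672 = -0.016579/0.012672 = -1.308.
p-value = P(Z > -1.308) ≈ 0.9046. With α = 0.02, fail to reject H₀.

z = -1.308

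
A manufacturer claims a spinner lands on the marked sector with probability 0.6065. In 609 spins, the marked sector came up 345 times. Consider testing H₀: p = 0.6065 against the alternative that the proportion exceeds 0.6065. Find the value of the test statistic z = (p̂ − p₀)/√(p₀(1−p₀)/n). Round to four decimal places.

p̂ = 345/609 = 0.566502.
Standard error under H₀: √(0.6065×0.3935/609) = 0.019796.
z = (0.566502 − 0.6065)/0.019796 = -0.039998/0.019796 = -2.0205.

z = -2.0205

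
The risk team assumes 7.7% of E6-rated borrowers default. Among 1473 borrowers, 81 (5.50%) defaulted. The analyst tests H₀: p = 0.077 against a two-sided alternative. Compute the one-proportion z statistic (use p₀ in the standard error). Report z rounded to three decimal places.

p̂ = 81/1473 = 0.054990.
Under H₀, SE = √(0.077·0.923/1473) = √(4.82492e-05) = 0.006946.
z = (0.054990 − 0.077)/0.006946 = -0.022010/0.006946 = -3.169.
p-value = 2·P(Z > 3.169) ≈ 0.0015.

z = -3.169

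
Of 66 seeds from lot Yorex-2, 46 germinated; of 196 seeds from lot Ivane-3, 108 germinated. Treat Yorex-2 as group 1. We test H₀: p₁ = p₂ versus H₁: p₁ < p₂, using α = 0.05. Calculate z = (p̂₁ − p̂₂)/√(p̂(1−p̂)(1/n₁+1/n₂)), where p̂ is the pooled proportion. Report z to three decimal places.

p̂₁ = 46/66 = 0.696970, p̂₂ = 108/196 = 0.551020.
Pooled p̂ = (46+108)/(66+196) = 154/262 = 0.587786.
SE = √(0.242294 × 0.0202536) = 0.070052.
z = (0.696970 − 0.551020)/0.070052 = 0.145950/0.070052 = 2.083.
p-value = P(Z < 2.083) ≈ 0.9814, so at α = 0.05 we fail to reject H₀.

z = 2.083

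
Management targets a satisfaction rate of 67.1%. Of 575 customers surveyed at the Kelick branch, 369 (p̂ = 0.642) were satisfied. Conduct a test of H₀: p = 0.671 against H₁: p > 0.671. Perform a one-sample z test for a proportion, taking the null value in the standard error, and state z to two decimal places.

z = -1.49

p̂ = 369/575 ≈ 0.6417.
SE = √(p₀(1−p₀)/n) = √(0.22076/575) = 0.0196.
z = (0.6417 − 0.671)/0.0196 = -0.0293/0.0196 = -1.49.
p-value = P(Z > -1.493) ≈ 0.9323.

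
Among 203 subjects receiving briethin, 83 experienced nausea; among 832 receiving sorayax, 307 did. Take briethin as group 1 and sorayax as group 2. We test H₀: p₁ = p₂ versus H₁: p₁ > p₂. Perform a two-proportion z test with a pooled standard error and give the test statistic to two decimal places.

z = 1.05

p̂₁ = 83/203 = 0.4089, p̂₂ = 307/832 = 0.3690.
Pooled p̂ = (83+307)/(203+832) = 390/1035 = 0.3768.
SE = √(0.234825 × 0.00612803) = 0.0379.
z = (0.4089 − 0.3690)/0.0379 = 0.0399/0.0379 = 1.05.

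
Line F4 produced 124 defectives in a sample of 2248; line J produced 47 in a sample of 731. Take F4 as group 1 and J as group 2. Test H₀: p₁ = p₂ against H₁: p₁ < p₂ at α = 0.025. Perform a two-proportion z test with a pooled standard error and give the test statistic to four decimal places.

p̂₁ = 124/2248 = 0.055160, p̂₂ = 47/731 = 0.064295.
Pooled p̂ = (124+47)/(2248+731) = 171/2979 = 0.057402.
SE = √(0.0541068 × 0.00181283) = 0.009904.
z = (0.055160 − 0.064295)/0.009904 = -0.009135/0.009904 = -0.9224.
p-value = P(Z < -0.922) ≈ 0.1782; since p > α = 0.025, fail to reject H₀.

z = -0.9224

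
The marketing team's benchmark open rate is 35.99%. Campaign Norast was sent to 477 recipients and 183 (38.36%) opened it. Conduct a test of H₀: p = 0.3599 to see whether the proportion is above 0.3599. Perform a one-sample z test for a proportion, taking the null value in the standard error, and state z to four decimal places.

z = 1.0806

p̂ = 183/477 = 0.383648.
SE = √(p₀(1−p₀)/n) = √(0.23037/477) = 0.021976.
z = (0.383648 − 0.3599)/0.021976 = 0.023748/0.021976 = 1.0806.
p-value = P(Z > 1.081) ≈ 0.1399.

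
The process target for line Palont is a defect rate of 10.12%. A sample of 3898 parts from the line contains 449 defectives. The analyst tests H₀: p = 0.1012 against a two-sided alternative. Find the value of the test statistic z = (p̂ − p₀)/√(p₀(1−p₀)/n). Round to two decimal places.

p̂ = 449/3898 ≈ 0.11519.
Under H₀, SE = √(0.1012·0.8988/3898) = √(2.33347e-05) = 0.00483.
z = (0.11519 − 0.1012)/0.00483 = 0.01399/0.00483 = 2.90.
Two-sided p-value ≈ 2·Φ(−2.896) = 0.0038.

z = 2.90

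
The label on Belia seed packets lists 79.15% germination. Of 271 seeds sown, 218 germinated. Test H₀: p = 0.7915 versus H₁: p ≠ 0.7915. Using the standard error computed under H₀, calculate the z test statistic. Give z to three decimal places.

p̂ = 218/271 = 0.80443.
Standard error under H₀: √(0.7915×0.2085/271) = 0.02468.
z = (0.80443 − 0.7915)/0.02468 = 0.01293/0.02468 = 0.524.

z = 0.524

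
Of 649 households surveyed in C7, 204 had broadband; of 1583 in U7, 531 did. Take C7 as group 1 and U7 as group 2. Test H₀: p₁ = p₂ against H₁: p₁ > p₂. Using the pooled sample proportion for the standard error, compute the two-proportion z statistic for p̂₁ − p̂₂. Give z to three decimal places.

p̂₁ = 204/649 ≈ 0.314330, p̂₂ = 531/1583 ≈ 0.335439.
Pooled p̂ = (204+531)/(649+1583) = 735/2232 = 0.329301.
SE = √(0.220862 × 0.00217254) = 0.021905.
z = (0.314330 − 0.335439)/0.021905 = -0.021109/0.021905 = -0.964.

z = -0.964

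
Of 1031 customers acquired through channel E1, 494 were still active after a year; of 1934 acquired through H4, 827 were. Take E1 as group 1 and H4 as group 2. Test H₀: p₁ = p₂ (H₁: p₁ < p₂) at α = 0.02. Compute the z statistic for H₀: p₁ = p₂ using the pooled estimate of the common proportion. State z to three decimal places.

p̂₁ = 494/1031 = 0.47915, p̂₂ = 827/1934 = 0.42761.
Pooled p̂ = (494+827)/(1031+1934) = 1321/2965 = 0.44553.
SE = √(0.247033 × 0.001487) = 0.01917.
z = (0.47915 − 0.42761)/0.01917 = 0.05154/0.01917 = 2.689.
p-value = P(Z < 2.689) ≈ 0.9964. With α = 0.02, fail to reject H₀.

z = 2.689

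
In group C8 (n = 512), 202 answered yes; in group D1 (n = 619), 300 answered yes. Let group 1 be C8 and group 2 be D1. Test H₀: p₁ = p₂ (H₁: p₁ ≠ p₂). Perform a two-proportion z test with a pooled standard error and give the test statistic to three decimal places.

z = -3.036

p̂₁ = 202/512 ≈ 0.39453, p̂₂ = 300/619 ≈ 0.48465.
Pooled p̂ = (202+300)/(512+619) = 502/1131 = 0.44385.
SE = √(p̂(1−p̂)(1/n₁+1/n₂)) = √(0.44385·0.55615·0.00356863) = √(0.000880909) = 0.02968.
z = (0.39453 − 0.48465)/0.02968 = -0.09012/0.02968 = -3.036.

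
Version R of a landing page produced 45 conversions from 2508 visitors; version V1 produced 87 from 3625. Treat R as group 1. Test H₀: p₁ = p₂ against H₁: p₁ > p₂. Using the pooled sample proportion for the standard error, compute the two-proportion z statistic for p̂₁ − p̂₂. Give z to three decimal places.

z = -1.607

p̂₁ = 45/2508 ≈ 0.01794, p̂₂ = 87/3625 ≈ 0.02400.
Pooled p̂ = (45+87)/(2508+3625) = 132/6133 = 0.02152.
SE = √(0.0210597 × 0.000674586) = 0.00377.
z = (0.01794 − 0.02400)/0.00377 = -0.00606/0.00377 = -1.607.
p-value = P(Z > -1.607) ≈ 0.9460.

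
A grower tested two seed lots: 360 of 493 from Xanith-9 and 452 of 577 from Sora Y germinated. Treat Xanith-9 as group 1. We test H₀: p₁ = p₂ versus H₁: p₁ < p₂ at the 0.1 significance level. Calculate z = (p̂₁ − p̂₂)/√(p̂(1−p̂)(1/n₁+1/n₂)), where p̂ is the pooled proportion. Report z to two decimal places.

z = -2.03

p̂₁ = 360/493 ≈ 0.7302, p̂₂ = 452/577 ≈ 0.7834.
Pooled p̂ = (360+452)/(493+577) = 812/1070 = 0.7589.
SE = √(0.182982 × 0.0037615) = 0.0262.
z = (0.7302 − 0.7834)/0.0262 = -0.0532/0.0262 = -2.03.
p-value = P(Z < -2.025) ≈ 0.0214; since p < α = 0.1, reject H₀.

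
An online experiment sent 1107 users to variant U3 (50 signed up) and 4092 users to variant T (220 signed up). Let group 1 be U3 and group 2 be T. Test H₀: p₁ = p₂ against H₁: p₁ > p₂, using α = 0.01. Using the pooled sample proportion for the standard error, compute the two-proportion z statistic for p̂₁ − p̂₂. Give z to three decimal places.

p̂₁ = 50/1107 = 0.045167, p̂₂ = 220/4092 = 0.053763.
Pooled p̂ = (50+220)/(1107+4092) = 270/5199 = 0.051933.
SE = √(0.049236 × 0.00114772) = 0.007517.
z = (0.045167 − 0.053763)/0.007517 = -0.008596/0.007517 = -1.144.
p-value = P(Z > -1.144) ≈ 0.8736. With α = 0.01, fail to reject H₀.

z = -1.144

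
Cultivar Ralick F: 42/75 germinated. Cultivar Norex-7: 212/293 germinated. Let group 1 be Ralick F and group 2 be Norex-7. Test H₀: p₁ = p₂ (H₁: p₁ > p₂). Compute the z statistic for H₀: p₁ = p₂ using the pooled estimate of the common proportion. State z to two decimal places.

z = -2.73

p̂₁ = 42/75 ≈ 0.5600, p̂₂ = 212/293 ≈ 0.7235.
Pooled p̂ = (42+212)/(75+293) = 254/368 = 0.6902.
SE = √(0.213817 × 0.0167463) = 0.0598.
z = (0.5600 − 0.7235)/0.0598 = -0.1635/0.0598 = -2.73.
p-value = P(Z > -2.733) ≈ 0.9969.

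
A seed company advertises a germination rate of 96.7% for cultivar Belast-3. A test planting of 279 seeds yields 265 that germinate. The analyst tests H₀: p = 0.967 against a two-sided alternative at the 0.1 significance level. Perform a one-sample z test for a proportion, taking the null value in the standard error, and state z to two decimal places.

z = -1.61

p̂ = 265/279 = 0.9498.
Under H₀, SE = √(0.967·0.033/279) = √(0.000114376) = 0.0107.
z = (0.9498 − 0.967)/0.0107 = -0.0172/0.0107 = -1.61.
Two-sided p-value ≈ 2·Φ(−1.606) = 0.1082, so at α = 0.1 we fail to reject H₀.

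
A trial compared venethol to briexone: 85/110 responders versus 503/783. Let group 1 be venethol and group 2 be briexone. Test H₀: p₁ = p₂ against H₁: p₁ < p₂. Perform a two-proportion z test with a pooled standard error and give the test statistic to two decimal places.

p̂₁ = 85/110 = 0.7727, p̂₂ = 503/783 = 0.6424.
Pooled p̂ = (85+503)/(110+783) = 588/893 = 0.6585.
SE = √(0.224892 × 0.010368) = 0.0483.
z = (0.7727 − 0.6424)/0.0483 = 0.1303/0.0483 = 2.70.

z = 2.70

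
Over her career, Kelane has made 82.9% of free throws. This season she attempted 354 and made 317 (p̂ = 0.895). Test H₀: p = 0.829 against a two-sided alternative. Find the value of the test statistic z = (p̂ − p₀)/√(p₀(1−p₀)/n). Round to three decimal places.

p̂ = 317/354 ≈ 0.89548.
SE = √(p₀(1−p₀)/n) = √(0.14176/354) = 0.02001.
z = (0.89548 − 0.829)/0.02001 = 0.06648/0.02001 = 3.322.
Two-sided p-value ≈ 2·Φ(−3.322) = 0.0009.

z = 3.322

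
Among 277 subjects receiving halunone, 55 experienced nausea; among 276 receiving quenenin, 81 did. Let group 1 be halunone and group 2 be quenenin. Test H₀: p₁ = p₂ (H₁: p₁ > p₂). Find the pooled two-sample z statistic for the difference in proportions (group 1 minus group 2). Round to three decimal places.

z = -2.592

p̂₁ = 55/277 = 0.198556, p̂₂ = 81/276 = 0.293478.
Pooled p̂ = (55+81)/(277+276) = 136/553 = 0.245931.
SE = √(0.185449 × 0.0072333) = 0.036625.
z = (0.198556 − 0.293478)/0.036625 = -0.094922/0.036625 = -2.592.
p-value = P(Z > -2.592) ≈ 0.9952.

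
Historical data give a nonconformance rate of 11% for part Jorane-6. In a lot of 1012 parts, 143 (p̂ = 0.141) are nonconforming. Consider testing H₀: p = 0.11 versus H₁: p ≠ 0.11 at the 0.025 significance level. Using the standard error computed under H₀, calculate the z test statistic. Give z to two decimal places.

p̂ = 143/1012 ≈ 0.14130.
Under H₀, SE = √(0.11·0.89/1012) = √(9.67391e-05) = 0.00984.
z = (0.14130 − 0.11)/0.00984 = 0.03130/0.00984 = 3.18.
Two-sided p-value ≈ 2·Φ(−3.183) = 0.0015; since p < α = 0.025, reject H₀.

z = 3.18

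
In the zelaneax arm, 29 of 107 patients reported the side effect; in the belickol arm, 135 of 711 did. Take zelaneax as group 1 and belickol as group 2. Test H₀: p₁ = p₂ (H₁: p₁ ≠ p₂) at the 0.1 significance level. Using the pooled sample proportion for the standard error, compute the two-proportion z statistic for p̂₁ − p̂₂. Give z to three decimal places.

p̂₁ = 29/107 = 0.27103, p̂₂ = 135/711 = 0.18987.
Pooled p̂ = (29+135)/(107+711) = 164/818 = 0.20049.
SE = √(p̂(1−p̂)(1/n₁+1/n₂)) = √(0.20049·0.79951·0.0107523) = √(0.00172351) = 0.04152.
z = (0.27103 − 0.18987)/0.04152 = 0.08116/0.04152 = 1.955.
Two-sided p-value ≈ 2·Φ(−1.955) = 0.0506, so at α = 0.1 we reject H₀.

z = 1.955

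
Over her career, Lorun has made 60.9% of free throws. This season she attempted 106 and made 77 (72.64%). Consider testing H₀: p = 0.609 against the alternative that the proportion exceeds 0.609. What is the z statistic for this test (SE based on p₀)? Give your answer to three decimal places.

p̂ = 77/106 = 0.72642.
Under H₀, SE = √(0.609·0.391/106) = √(0.00224641) = 0.04740.
z = (0.72642 − 0.609)/0.04740 = 0.11742/0.04740 = 2.477.
p-value = P(Z > 2.477) ≈ 0.0066.

z = 2.477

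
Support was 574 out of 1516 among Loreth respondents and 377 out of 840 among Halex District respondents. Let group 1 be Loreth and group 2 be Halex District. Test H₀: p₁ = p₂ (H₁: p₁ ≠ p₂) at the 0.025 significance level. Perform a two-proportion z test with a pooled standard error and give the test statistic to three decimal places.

p̂₁ = 574/1516 = 0.37863, p̂₂ = 377/840 = 0.44881.
Pooled p̂ = (574+377)/(1516+840) = 951/2356 = 0.40365.
SE = √(p̂(1−p̂)(1/n₁+1/n₂)) = √(0.40365·0.59635·0.00185011) = √(0.000445352) = 0.02110.
z = (0.37863 − 0.44881)/0.02110 = -0.07018/0.02110 = -3.326.
Two-sided p-value ≈ 2·Φ(−3.326) = 0.0009, so at α = 0.025 we reject H₀.

z = -3.326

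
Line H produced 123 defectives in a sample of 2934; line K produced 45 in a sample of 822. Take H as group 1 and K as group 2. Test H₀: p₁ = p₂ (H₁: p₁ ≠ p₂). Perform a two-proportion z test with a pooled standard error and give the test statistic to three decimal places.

p̂₁ = 123/2934 = 0.041922, p̂₂ = 45/822 = 0.054745.
Pooled p̂ = (123+45)/(2934+822) = 168/3756 = 0.044728.
SE = √(p̂(1−p̂)(1/n₁+1/n₂)) = √(0.044728·0.955272·0.00155738) = √(6.65433e-05) = 0.008157.
z = (0.041922 − 0.054745)/0.008157 = -0.012823/0.008157 = -1.572.
p-value = 2·P(Z > 1.572) ≈ 0.1160.

z = -1.572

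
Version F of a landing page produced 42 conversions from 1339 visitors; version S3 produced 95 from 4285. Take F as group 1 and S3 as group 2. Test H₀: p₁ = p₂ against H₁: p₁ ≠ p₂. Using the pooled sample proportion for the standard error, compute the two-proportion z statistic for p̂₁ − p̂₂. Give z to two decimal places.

z = 1.91

p̂₁ = 42/1339 = 0.031367, p̂₂ = 95/4285 = 0.022170.
Pooled p̂ = (42+95)/(1339+4285) = 137/5624 = 0.024360.
SE = √(0.0237665 × 0.000980198) = 0.004827.
z = (0.031367 − 0.022170)/0.004827 = 0.009197/0.004827 = 1.91.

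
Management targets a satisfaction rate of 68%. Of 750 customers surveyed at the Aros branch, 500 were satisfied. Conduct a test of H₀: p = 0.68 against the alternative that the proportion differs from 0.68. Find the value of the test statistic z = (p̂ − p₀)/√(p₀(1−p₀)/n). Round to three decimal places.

p̂ = 500/750 ≈ 0.66667.
SE = √(p₀(1−p₀)/n) = √(0.2176/750) = 0.01703.
z = (0.66667 − 0.68)/0.01703 = -0.01333/0.01703 = -0.783.
Two-sided p-value ≈ 2·Φ(−0.783) = 0.4338.

z = -0.783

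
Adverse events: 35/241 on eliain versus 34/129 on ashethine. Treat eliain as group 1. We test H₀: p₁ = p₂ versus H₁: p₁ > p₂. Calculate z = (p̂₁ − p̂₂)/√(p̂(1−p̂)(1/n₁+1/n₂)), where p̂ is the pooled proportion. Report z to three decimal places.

p̂₁ = 35/241 ≈ 0.14523, p̂₂ = 34/129 ≈ 0.26357.
Pooled p̂ = (35+34)/(241+129) = 69/370 = 0.18649.
SE = √(p̂(1−p̂)(1/n₁+1/n₂)) = √(0.18649·0.81351·0.0119013) = √(0.00180554) = 0.04249.
z = (0.14523 − 0.26357)/0.04249 = -0.11834/0.04249 = -2.785.
p-value = P(Z > -2.785) ≈ 0.9973.

z = -2.785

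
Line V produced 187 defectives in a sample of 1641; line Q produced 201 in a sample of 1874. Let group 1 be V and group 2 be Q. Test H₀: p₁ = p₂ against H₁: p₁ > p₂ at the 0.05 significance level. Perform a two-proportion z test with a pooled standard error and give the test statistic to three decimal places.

z = 0.632

p̂₁ = 187/1641 ≈ 0.11395, p̂₂ = 201/1874 ≈ 0.10726.
Pooled p̂ = (187+201)/(1641+1874) = 388/3515 = 0.11038.
SE = √(p̂(1−p̂)(1/n₁+1/n₂)) = √(0.11038·0.88962·0.001143) = √(0.000112242) = 0.01059.
z = (0.11395 − 0.10726)/0.01059 = 0.00669/0.01059 = 0.632.
p-value = P(Z > 0.632) ≈ 0.2636; since p > α = 0.05, fail to reject H₀.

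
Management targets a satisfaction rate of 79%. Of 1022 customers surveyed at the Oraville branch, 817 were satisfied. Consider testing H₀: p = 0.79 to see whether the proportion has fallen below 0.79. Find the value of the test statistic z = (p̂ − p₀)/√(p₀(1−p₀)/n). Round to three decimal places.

p̂ = 817/1022 ≈ 0.79941.
SE = √(p₀(1−p₀)/n) = √(0.1659/1022) = 0.01274.
z = (0.79941 − 0.79)/0.01274 = 0.00941/0.01274 = 0.739.
p-value = P(Z < 0.739) ≈ 0.7700.

z = 0.739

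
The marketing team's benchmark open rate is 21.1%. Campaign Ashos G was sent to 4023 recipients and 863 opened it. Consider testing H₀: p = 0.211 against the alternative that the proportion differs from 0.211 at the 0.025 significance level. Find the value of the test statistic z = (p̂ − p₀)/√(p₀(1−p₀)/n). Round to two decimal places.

p̂ = 863/4023 ≈ 0.2145.
Standard error under H₀: √(0.211×0.789/4023) = 0.0064.
z = (0.2145 − 0.211)/0.0064 = 0.0035/0.0064 = 0.55.
p-value = 2·P(Z > 0.547) ≈ 0.5846, so at α = 0.025 we fail to reject H₀.

z = 0.55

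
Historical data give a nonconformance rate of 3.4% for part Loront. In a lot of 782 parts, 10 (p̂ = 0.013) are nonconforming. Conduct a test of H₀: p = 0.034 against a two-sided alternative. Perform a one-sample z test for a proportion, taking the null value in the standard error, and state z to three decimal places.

p̂ = 10/782 ≈ 0.01279.
Standard error under H₀: √(0.034×0.966/782) = 0.00648.
z = (0.01279 − 0.034)/0.00648 = -0.02121/0.00648 = -3.273.

z = -3.273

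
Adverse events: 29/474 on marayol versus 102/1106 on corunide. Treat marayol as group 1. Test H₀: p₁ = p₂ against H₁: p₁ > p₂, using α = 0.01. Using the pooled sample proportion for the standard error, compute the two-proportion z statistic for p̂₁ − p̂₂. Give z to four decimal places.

z = -2.0506

p̂₁ = 29/474 ≈ 0.0611814, p̂₂ = 102/1106 ≈ 0.0922242.
Pooled p̂ = (29+102)/(474+1106) = 131/1580 = 0.0829114.
SE = √(p̂(1−p̂)(1/n₁+1/n₂)) = √(0.0829114·0.9170886·0.00301386) = √(0.000229165) = 0.0151382.
z = (0.0611814 − 0.0922242)/0.0151382 = -0.0310428/0.0151382 = -2.0506.
p-value = P(Z > -2.051) ≈ 0.9798, so at α = 0.01 we fail to reject H₀.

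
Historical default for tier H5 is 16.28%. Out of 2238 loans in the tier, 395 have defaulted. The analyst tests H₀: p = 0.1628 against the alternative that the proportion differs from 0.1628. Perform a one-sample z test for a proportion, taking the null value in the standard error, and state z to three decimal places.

z = 1.755

p̂ = 395/2238 = 0.176497.
Under H₀, SE = √(0.1628·0.8372/2238) = √(6.09009e-05) = 0.007804.
z = (0.176497 − 0.1628)/0.007804 = 0.013697/0.007804 = 1.755.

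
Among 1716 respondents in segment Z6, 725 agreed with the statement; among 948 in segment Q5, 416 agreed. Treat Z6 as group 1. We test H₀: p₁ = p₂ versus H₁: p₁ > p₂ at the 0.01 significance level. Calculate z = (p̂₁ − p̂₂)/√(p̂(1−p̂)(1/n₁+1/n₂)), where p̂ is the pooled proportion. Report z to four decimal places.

p̂₁ = 725/1716 ≈ 0.422494, p̂₂ = 416/948 ≈ 0.438819.
Pooled p̂ = (725+416)/(1716+948) = 1141/2664 = 0.428303.
SE = √(p̂(1−p̂)(1/n₁+1/n₂)) = √(0.428303·0.571697·0.0016376) = √(0.000400983) = 0.020025.
z = (0.422494 − 0.438819)/0.020025 = -0.016325/0.020025 = -0.8152.
p-value = P(Z > -0.815) ≈ 0.7925, so at α = 0.01 we fail to reject H₀.

z = -0.8152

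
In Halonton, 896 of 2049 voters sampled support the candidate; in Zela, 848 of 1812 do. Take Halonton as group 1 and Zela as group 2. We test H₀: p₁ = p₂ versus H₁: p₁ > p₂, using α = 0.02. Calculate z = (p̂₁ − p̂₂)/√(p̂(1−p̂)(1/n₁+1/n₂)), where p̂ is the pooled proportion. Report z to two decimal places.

z = -1.91

p̂₁ = 896/2049 = 0.43729, p̂₂ = 848/1812 = 0.46799.
Pooled p̂ = (896+848)/(2049+1812) = 1744/3861 = 0.45170.
SE = √(0.247667 × 0.00103992) = 0.01605.
z = (0.43729 − 0.46799)/0.01605 = -0.03070/0.01605 = -1.91.
p-value = P(Z > -1.913) ≈ 0.9721. With α = 0.02, fail to reject H₀.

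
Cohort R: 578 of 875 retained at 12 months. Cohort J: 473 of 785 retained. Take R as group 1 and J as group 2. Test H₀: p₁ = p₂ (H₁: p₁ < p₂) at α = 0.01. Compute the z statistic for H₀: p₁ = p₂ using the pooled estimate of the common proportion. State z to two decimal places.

p̂₁ = 578/875 ≈ 0.6606, p̂₂ = 473/785 ≈ 0.6025.
Pooled p̂ = (578+473)/(875+785) = 1051/1660 = 0.6331.
SE = √(0.232276 × 0.00241674) = 0.0237.
z = (0.6606 − 0.6025)/0.0237 = 0.0581/0.0237 = 2.45.
p-value = P(Z < 2.449) ≈ 0.9928. With α = 0.01, fail to reject H₀.

z = 2.45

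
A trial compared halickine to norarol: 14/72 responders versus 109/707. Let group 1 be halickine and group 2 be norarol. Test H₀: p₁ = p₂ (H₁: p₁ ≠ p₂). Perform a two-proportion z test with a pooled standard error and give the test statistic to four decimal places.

z = 0.8928

p̂₁ = 14/72 = 0.1944444, p̂₂ = 109/707 = 0.1541726.
Pooled p̂ = (14+109)/(72+707) = 123/779 = 0.1578947.
SE = √(0.132964 × 0.0153033) = 0.0451086.
z = (0.1944444 − 0.1541726)/0.0451086 = 0.0402718/0.0451086 = 0.8928.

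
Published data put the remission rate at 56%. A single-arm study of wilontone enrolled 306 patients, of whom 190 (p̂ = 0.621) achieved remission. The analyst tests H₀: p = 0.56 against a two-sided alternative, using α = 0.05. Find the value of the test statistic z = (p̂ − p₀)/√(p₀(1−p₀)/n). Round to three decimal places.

p̂ = 190/306 = 0.62092.
Under H₀, SE = √(0.56·0.44/306) = √(0.000805229) = 0.02838.
z = (0.62092 − 0.56)/0.02838 = 0.06092/0.02838 = 2.147.
p-value = 2·P(Z > 2.147) ≈ 0.0318. With α = 0.05, reject H₀.

z = 2.147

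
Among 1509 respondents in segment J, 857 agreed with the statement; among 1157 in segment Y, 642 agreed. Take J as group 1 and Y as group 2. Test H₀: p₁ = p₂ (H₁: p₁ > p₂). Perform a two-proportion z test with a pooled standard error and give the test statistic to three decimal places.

p̂₁ = 857/1509 ≈ 0.56793, p̂₂ = 642/1157 ≈ 0.55488.
Pooled p̂ = (857+642)/(1509+1157) = 1499/2666 = 0.56227.
SE = √(p̂(1−p̂)(1/n₁+1/n₂)) = √(0.56227·0.43773·0.00152699) = √(0.000375829) = 0.01939.
z = (0.56793 − 0.55488)/0.01939 = 0.01305/0.01939 = 0.673.

z = 0.673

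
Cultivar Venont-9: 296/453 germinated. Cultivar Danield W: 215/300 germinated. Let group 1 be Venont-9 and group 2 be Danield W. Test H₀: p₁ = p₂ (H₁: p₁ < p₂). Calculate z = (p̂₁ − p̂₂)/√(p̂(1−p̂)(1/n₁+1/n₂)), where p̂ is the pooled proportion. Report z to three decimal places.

z = -1.819

p̂₁ = 296/453 ≈ 0.653422, p̂₂ = 215/300 ≈ 0.716667.
Pooled p̂ = (296+215)/(453+300) = 511/753 = 0.678619.
SE = √(p̂(1−p̂)(1/n₁+1/n₂)) = √(0.678619·0.321381·0.00554084) = √(0.00120843) = 0.034762.
z = (0.653422 − 0.716667)/0.034762 = -0.063245/0.034762 = -1.819.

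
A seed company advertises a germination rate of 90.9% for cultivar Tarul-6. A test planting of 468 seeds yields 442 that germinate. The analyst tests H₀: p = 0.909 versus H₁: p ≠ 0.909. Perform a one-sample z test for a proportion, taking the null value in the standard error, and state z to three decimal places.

z = 2.666

p̂ = 442/468 ≈ 0.944444.
Under H₀, SE = √(0.909·0.091/468) = √(0.00017675) = 0.013295.
z = (0.944444 − 0.909)/0.013295 = 0.035444/0.013295 = 2.666.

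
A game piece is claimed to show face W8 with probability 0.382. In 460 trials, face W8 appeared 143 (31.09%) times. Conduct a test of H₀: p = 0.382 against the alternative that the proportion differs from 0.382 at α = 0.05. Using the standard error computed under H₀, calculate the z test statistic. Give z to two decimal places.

p̂ = 143/460 ≈ 0.31087.
Under H₀, SE = √(0.382·0.618/460) = √(0.000513209) = 0.02265.
z = (0.31087 − 0.382)/0.02265 = -0.07113/0.02265 = -3.14.
p-value = 2·P(Z > 3.140) ≈ 0.0017; since p < α = 0.05, reject H₀.

z = -3.14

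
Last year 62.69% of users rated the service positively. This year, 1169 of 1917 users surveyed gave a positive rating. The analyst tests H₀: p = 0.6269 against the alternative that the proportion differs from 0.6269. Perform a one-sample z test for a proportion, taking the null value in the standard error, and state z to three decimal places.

z = -1.547

p̂ = 1169/1917 ≈ 0.60981.
Standard error under H₀: √(0.6269×0.3731/1917) = 0.01105.
z = (0.60981 − 0.6269)/0.01105 = -0.01709/0.01105 = -1.547.
p-value = 2·P(Z > 1.547) ≈ 0.1218.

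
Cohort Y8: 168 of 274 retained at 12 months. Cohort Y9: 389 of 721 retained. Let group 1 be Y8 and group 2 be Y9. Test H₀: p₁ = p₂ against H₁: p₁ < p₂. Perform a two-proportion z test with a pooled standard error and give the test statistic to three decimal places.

p̂₁ = 168/274 ≈ 0.61314, p̂₂ = 389/721 ≈ 0.53953.
Pooled p̂ = (168+389)/(274+721) = 557/995 = 0.55980.
SE = √(p̂(1−p̂)(1/n₁+1/n₂)) = √(0.55980·0.44020·0.0050366) = √(0.00124114) = 0.03523.
z = (0.61314 − 0.53953)/0.03523 = 0.07361/0.03523 = 2.089.
p-value = P(Z < 2.089) ≈ 0.9817.

z = 2.089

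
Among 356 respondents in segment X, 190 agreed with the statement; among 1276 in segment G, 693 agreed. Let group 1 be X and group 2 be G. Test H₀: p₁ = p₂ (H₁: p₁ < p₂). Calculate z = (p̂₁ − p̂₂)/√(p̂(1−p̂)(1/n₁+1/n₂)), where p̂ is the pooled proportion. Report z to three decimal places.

z = -0.315

p̂₁ = 190/356 = 0.533708, p̂₂ = 693/1276 = 0.543103.
Pooled p̂ = (190+693)/(356+1276) = 883/1632 = 0.541054.
SE = √(p̂(1−p̂)(1/n₁+1/n₂)) = √(0.541054·0.458946·0.00359269) = √(0.000892117) = 0.029868.
z = (0.533708 − 0.543103)/0.029868 = -0.009395/0.029868 = -0.315.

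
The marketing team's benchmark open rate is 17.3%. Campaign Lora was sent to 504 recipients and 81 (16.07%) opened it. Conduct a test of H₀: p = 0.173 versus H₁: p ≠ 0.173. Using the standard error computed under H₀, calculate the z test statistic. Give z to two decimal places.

p̂ = 81/504 ≈ 0.1607.
SE = √(p₀(1−p₀)/n) = √(0.14307/504) = 0.0168.
z = (0.1607 − 0.173)/0.0168 = -0.0123/0.0168 = -0.73.
p-value = 2·P(Z > 0.729) ≈ 0.4659.

z = -0.73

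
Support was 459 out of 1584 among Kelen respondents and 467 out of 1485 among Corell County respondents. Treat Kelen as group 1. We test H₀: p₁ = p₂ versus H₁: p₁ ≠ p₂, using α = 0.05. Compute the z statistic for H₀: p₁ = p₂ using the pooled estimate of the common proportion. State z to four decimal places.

p̂₁ = 459/1584 ≈ 0.2897727, p̂₂ = 467/1485 ≈ 0.3144781.
Pooled p̂ = (459+467)/(1584+1485) = 926/3069 = 0.3017269.
SE = √(0.210688 × 0.00130471) = 0.0165797.
z = (0.2897727 − 0.3144781)/0.0165797 = -0.0247054/0.0165797 = -1.4901.
Two-sided p-value ≈ 2·Φ(−1.490) = 0.1362. With α = 0.05, fail to reject H₀.

z = -1.4901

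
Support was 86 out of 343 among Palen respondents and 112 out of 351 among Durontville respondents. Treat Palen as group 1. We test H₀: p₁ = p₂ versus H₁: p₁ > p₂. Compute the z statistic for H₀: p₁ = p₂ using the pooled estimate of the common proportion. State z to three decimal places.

z = -1.994

p̂₁ = 86/343 = 0.25073, p̂₂ = 112/351 = 0.31909.
Pooled p̂ = (86+112)/(343+351) = 198/694 = 0.28530.
SE = √(p̂(1−p̂)(1/n₁+1/n₂)) = √(0.28530·0.71470·0.00576445) = √(0.0011754) = 0.03428.
z = (0.25073 − 0.31909)/0.03428 = -0.06836/0.03428 = -1.994.
p-value = P(Z > -1.994) ≈ 0.9769.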